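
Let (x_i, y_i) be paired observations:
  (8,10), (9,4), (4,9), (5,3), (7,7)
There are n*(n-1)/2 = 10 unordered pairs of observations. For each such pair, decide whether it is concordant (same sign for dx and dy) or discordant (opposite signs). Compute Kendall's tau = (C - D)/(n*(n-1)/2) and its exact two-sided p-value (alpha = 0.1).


Step 1: Enumerate the 10 unordered pairs (i,j) with i<j and classify each by sign(x_j-x_i) * sign(y_j-y_i).
  (1,2):dx=+1,dy=-6->D; (1,3):dx=-4,dy=-1->C; (1,4):dx=-3,dy=-7->C; (1,5):dx=-1,dy=-3->C
  (2,3):dx=-5,dy=+5->D; (2,4):dx=-4,dy=-1->C; (2,5):dx=-2,dy=+3->D; (3,4):dx=+1,dy=-6->D
  (3,5):dx=+3,dy=-2->D; (4,5):dx=+2,dy=+4->C
Step 2: C = 5, D = 5, total pairs = 10.
Step 3: tau = (C - D)/(n(n-1)/2) = (5 - 5)/10 = 0.000000.
Step 4: Exact two-sided p-value (enumerate n! = 120 permutations of y under H0): p = 1.000000.
Step 5: alpha = 0.1. fail to reject H0.

tau_b = 0.0000 (C=5, D=5), p = 1.000000, fail to reject H0.


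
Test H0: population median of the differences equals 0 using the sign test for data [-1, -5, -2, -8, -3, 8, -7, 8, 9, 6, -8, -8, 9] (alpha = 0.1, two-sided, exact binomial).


Step 1: Discard zero differences. Original n = 13; n_eff = number of nonzero differences = 13.
Nonzero differences (with sign): -1, -5, -2, -8, -3, +8, -7, +8, +9, +6, -8, -8, +9
Step 2: Count signs: positive = 5, negative = 8.
Step 3: Under H0: P(positive) = 0.5, so the number of positives S ~ Bin(13, 0.5).
Step 4: Two-sided exact p-value = sum of Bin(13,0.5) probabilities at or below the observed probability = 0.581055.
Step 5: alpha = 0.1. fail to reject H0.

n_eff = 13, pos = 5, neg = 8, p = 0.581055, fail to reject H0.


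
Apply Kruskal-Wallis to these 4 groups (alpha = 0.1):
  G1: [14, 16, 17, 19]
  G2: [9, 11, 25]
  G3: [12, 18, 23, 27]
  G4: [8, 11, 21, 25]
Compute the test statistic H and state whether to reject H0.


Step 1: Combine all N = 15 observations and assign midranks.
sorted (value, group, rank): (8,G4,1), (9,G2,2), (11,G2,3.5), (11,G4,3.5), (12,G3,5), (14,G1,6), (16,G1,7), (17,G1,8), (18,G3,9), (19,G1,10), (21,G4,11), (23,G3,12), (25,G2,13.5), (25,G4,13.5), (27,G3,15)
Step 2: Sum ranks within each group.
R_1 = 31 (n_1 = 4)
R_2 = 19 (n_2 = 3)
R_3 = 41 (n_3 = 4)
R_4 = 29 (n_4 = 4)
Step 3: H = 12/(N(N+1)) * sum(R_i^2/n_i) - 3(N+1)
     = 12/(15*16) * (31^2/4 + 19^2/3 + 41^2/4 + 29^2/4) - 3*16
     = 0.050000 * 991.083 - 48
     = 1.554167.
Step 4: Ties present; correction factor C = 1 - 12/(15^3 - 15) = 0.996429. Corrected H = 1.554167 / 0.996429 = 1.559737.
Step 5: Under H0, H ~ chi^2(3); p-value = 0.668553.
Step 6: alpha = 0.1. fail to reject H0.

H = 1.5597, df = 3, p = 0.668553, fail to reject H0.


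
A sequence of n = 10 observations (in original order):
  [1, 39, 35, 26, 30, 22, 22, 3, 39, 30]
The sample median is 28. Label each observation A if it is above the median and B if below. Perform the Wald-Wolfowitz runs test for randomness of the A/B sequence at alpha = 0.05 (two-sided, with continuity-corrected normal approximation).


Step 1: Compute median = 28; label A = above, B = below.
Labels in order: BAABABBBAA  (n_A = 5, n_B = 5)
Step 2: Count runs R = 6.
Step 3: Under H0 (random ordering), E[R] = 2*n_A*n_B/(n_A+n_B) + 1 = 2*5*5/10 + 1 = 6.0000.
        Var[R] = 2*n_A*n_B*(2*n_A*n_B - n_A - n_B) / ((n_A+n_B)^2 * (n_A+n_B-1)) = 2000/900 = 2.2222.
        SD[R] = 1.4907.
Step 4: R = E[R], so z = 0 with no continuity correction.
Step 5: Two-sided p-value via normal approximation = 2*(1 - Phi(|z|)) = 1.000000.
Step 6: alpha = 0.05. fail to reject H0.

R = 6, z = 0.0000, p = 1.000000, fail to reject H0.


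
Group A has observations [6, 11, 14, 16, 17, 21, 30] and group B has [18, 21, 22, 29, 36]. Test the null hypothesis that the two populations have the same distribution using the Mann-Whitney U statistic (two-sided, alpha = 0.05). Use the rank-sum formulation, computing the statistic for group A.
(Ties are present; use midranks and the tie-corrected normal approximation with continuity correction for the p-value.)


Step 1: Combine and sort all 12 observations; assign midranks.
sorted (value, group): (6,X), (11,X), (14,X), (16,X), (17,X), (18,Y), (21,X), (21,Y), (22,Y), (29,Y), (30,X), (36,Y)
ranks: 6->1, 11->2, 14->3, 16->4, 17->5, 18->6, 21->7.5, 21->7.5, 22->9, 29->10, 30->11, 36->12
Step 2: Rank sum for X: R1 = 1 + 2 + 3 + 4 + 5 + 7.5 + 11 = 33.5.
Step 3: U_X = R1 - n1(n1+1)/2 = 33.5 - 7*8/2 = 33.5 - 28 = 5.5.
       U_Y = n1*n2 - U_X = 35 - 5.5 = 29.5.
Step 4: Ties are present, so use the tie-corrected normal approximation (with continuity correction) for the p-value.
Step 5: p-value = 0.061363; compare to alpha = 0.05. fail to reject H0.

U_X = 5.5, p = 0.061363, fail to reject H0 at alpha = 0.05.


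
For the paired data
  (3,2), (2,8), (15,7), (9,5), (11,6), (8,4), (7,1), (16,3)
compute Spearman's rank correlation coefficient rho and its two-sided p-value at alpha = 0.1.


Step 1: Rank x and y separately (midranks; no ties here).
rank(x): 3->2, 2->1, 15->7, 9->5, 11->6, 8->4, 7->3, 16->8
rank(y): 2->2, 8->8, 7->7, 5->5, 6->6, 4->4, 1->1, 3->3
Step 2: d_i = R_x(i) - R_y(i); compute d_i^2.
  (2-2)^2=0, (1-8)^2=49, (7-7)^2=0, (5-5)^2=0, (6-6)^2=0, (4-4)^2=0, (3-1)^2=4, (8-3)^2=25
sum(d^2) = 78.
Step 3: rho = 1 - 6*78 / (8*(8^2 - 1)) = 1 - 468/504 = 0.071429.
Step 4: Under H0, t = rho * sqrt((n-2)/(1-rho^2)) = 0.1754 ~ t(6).
Step 5: Two-sided p-value from the t-distribution with 6 df = 0.866526.
Step 6: alpha = 0.1. fail to reject H0.

rho = 0.0714, p = 0.866526, fail to reject H0 at alpha = 0.1.


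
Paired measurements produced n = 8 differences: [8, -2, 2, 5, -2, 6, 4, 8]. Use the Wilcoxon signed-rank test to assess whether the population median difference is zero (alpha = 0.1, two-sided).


Step 1: Drop any zero differences (none here) and take |d_i|.
|d| = [8, 2, 2, 5, 2, 6, 4, 8]
Step 2: Midrank |d_i| (ties get averaged ranks).
ranks: |8|->7.5, |2|->2, |2|->2, |5|->5, |2|->2, |6|->6, |4|->4, |8|->7.5
Step 3: Attach original signs; sum ranks with positive sign and with negative sign.
W+ = 7.5 + 2 + 5 + 6 + 4 + 7.5 = 32
W- = 2 + 2 = 4
(Check: W+ + W- = 36 should equal n(n+1)/2 = 36.)
Step 4: Test statistic W = min(W+, W-) = 4.
Step 5: Ties in |d|, so use the tie-corrected normal approximation.
        E[W] = n(n+1)/4 = 8*9/4 = 18.
        Tie groups: |d|=2 (t=3), |d|=8 (t=2); sum(t^3 - t) = 30.
        Var[W] = n(n+1)(2n+1)/24 - sum(t^3-t)/48 = 1224/24 - 30/48 = 50.375.
        z = (W - E[W]) / sqrt(Var[W]) = (4 - 18) / 7.0975 = -1.9725.
        Two-sided p = 2*Phi(z) = 0.048551.
Step 6: alpha = 0.1. reject H0.

W+ = 32, W- = 4, W = min = 4, p = 0.048551, reject H0.


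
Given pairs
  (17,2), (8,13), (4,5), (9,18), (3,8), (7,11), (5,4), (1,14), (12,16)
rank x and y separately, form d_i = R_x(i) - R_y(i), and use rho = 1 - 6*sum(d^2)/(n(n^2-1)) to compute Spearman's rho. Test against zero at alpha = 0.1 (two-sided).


Step 1: Rank x and y separately (midranks; no ties here).
rank(x): 17->9, 8->6, 4->3, 9->7, 3->2, 7->5, 5->4, 1->1, 12->8
rank(y): 2->1, 13->6, 5->3, 18->9, 8->4, 11->5, 4->2, 14->7, 16->8
Step 2: d_i = R_x(i) - R_y(i); compute d_i^2.
  (9-1)^2=64, (6-6)^2=0, (3-3)^2=0, (7-9)^2=4, (2-4)^2=4, (5-5)^2=0, (4-2)^2=4, (1-7)^2=36, (8-8)^2=0
sum(d^2) = 112.
Step 3: rho = 1 - 6*112 / (9*(9^2 - 1)) = 1 - 672/720 = 0.066667.
Step 4: Under H0, t = rho * sqrt((n-2)/(1-rho^2)) = 0.1768 ~ t(7).
Step 5: Two-sided p-value from the t-distribution with 7 df = 0.864690.
Step 6: alpha = 0.1. fail to reject H0.

rho = 0.0667, p = 0.864690, fail to reject H0 at alpha = 0.1.


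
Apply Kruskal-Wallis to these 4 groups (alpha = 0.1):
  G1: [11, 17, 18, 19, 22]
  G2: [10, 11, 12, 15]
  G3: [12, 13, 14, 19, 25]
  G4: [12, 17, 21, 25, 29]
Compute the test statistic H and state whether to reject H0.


Step 1: Combine all N = 19 observations and assign midranks.
sorted (value, group, rank): (10,G2,1), (11,G1,2.5), (11,G2,2.5), (12,G2,5), (12,G3,5), (12,G4,5), (13,G3,7), (14,G3,8), (15,G2,9), (17,G1,10.5), (17,G4,10.5), (18,G1,12), (19,G1,13.5), (19,G3,13.5), (21,G4,15), (22,G1,16), (25,G3,17.5), (25,G4,17.5), (29,G4,19)
Step 2: Sum ranks within each group.
R_1 = 54.5 (n_1 = 5)
R_2 = 17.5 (n_2 = 4)
R_3 = 51 (n_3 = 5)
R_4 = 67 (n_4 = 5)
Step 3: H = 12/(N(N+1)) * sum(R_i^2/n_i) - 3(N+1)
     = 12/(19*20) * (54.5^2/5 + 17.5^2/4 + 51^2/5 + 67^2/5) - 3*20
     = 0.031579 * 2088.61 - 60
     = 5.956184.
Step 4: Ties present; correction factor C = 1 - 48/(19^3 - 19) = 0.992982. Corrected H = 5.956184 / 0.992982 = 5.998277.
Step 5: Under H0, H ~ chi^2(3); p-value = 0.111694.
Step 6: alpha = 0.1. fail to reject H0.

H = 5.9983, df = 3, p = 0.111694, fail to reject H0.


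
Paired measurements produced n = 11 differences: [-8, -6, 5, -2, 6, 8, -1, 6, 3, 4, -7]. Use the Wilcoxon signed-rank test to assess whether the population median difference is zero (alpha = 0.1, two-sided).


Step 1: Drop any zero differences (none here) and take |d_i|.
|d| = [8, 6, 5, 2, 6, 8, 1, 6, 3, 4, 7]
Step 2: Midrank |d_i| (ties get averaged ranks).
ranks: |8|->10.5, |6|->7, |5|->5, |2|->2, |6|->7, |8|->10.5, |1|->1, |6|->7, |3|->3, |4|->4, |7|->9
Step 3: Attach original signs; sum ranks with positive sign and with negative sign.
W+ = 5 + 7 + 10.5 + 7 + 3 + 4 = 36.5
W- = 10.5 + 7 + 2 + 1 + 9 = 29.5
(Check: W+ + W- = 66 should equal n(n+1)/2 = 66.)
Step 4: Test statistic W = min(W+, W-) = 29.5.
Step 5: Ties in |d|, so use the tie-corrected normal approximation.
        E[W] = n(n+1)/4 = 11*12/4 = 33.
        Tie groups: |d|=6 (t=3), |d|=8 (t=2); sum(t^3 - t) = 30.
        Var[W] = n(n+1)(2n+1)/24 - sum(t^3-t)/48 = 3036/24 - 30/48 = 125.875.
        z = (W - E[W]) / sqrt(Var[W]) = (29.5 - 33) / 11.2194 = -0.3120.
        Two-sided p = 2*Phi(z) = 0.755071.
Step 6: alpha = 0.1. fail to reject H0.

W+ = 36.5, W- = 29.5, W = min = 29.5, p = 0.755071, fail to reject H0.


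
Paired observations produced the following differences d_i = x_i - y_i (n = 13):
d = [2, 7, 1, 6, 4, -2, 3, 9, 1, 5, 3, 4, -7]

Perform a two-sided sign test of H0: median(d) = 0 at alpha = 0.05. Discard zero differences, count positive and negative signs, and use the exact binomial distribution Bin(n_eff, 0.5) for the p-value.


Step 1: Discard zero differences. Original n = 13; n_eff = number of nonzero differences = 13.
Nonzero differences (with sign): +2, +7, +1, +6, +4, -2, +3, +9, +1, +5, +3, +4, -7
Step 2: Count signs: positive = 11, negative = 2.
Step 3: Under H0: P(positive) = 0.5, so the number of positives S ~ Bin(13, 0.5).
Step 4: Two-sided exact p-value = sum of Bin(13,0.5) probabilities at or below the observed probability = 0.022461.
Step 5: alpha = 0.05. reject H0.

n_eff = 13, pos = 11, neg = 2, p = 0.022461, reject H0.


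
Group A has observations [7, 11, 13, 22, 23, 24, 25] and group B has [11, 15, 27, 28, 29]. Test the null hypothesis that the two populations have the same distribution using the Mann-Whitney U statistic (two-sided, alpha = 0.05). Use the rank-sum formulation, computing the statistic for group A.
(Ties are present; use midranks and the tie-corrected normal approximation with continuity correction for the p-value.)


Step 1: Combine and sort all 12 observations; assign midranks.
sorted (value, group): (7,X), (11,X), (11,Y), (13,X), (15,Y), (22,X), (23,X), (24,X), (25,X), (27,Y), (28,Y), (29,Y)
ranks: 7->1, 11->2.5, 11->2.5, 13->4, 15->5, 22->6, 23->7, 24->8, 25->9, 27->10, 28->11, 29->12
Step 2: Rank sum for X: R1 = 1 + 2.5 + 4 + 6 + 7 + 8 + 9 = 37.5.
Step 3: U_X = R1 - n1(n1+1)/2 = 37.5 - 7*8/2 = 37.5 - 28 = 9.5.
       U_Y = n1*n2 - U_X = 35 - 9.5 = 25.5.
Step 4: Ties are present, so use the tie-corrected normal approximation (with continuity correction) for the p-value.
Step 5: p-value = 0.222415; compare to alpha = 0.05. fail to reject H0.

U_X = 9.5, p = 0.222415, fail to reject H0 at alpha = 0.05.


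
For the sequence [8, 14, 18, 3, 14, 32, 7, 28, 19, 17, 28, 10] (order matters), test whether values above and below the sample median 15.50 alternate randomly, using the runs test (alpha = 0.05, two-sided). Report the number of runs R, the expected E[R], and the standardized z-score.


Step 1: Compute median = 15.50; label A = above, B = below.
Labels in order: BBABBABAAAAB  (n_A = 6, n_B = 6)
Step 2: Count runs R = 7.
Step 3: Under H0 (random ordering), E[R] = 2*n_A*n_B/(n_A+n_B) + 1 = 2*6*6/12 + 1 = 7.0000.
        Var[R] = 2*n_A*n_B*(2*n_A*n_B - n_A - n_B) / ((n_A+n_B)^2 * (n_A+n_B-1)) = 4320/1584 = 2.7273.
        SD[R] = 1.6514.
Step 4: R = E[R], so z = 0 with no continuity correction.
Step 5: Two-sided p-value via normal approximation = 2*(1 - Phi(|z|)) = 1.000000.
Step 6: alpha = 0.05. fail to reject H0.

R = 7, z = 0.0000, p = 1.000000, fail to reject H0.


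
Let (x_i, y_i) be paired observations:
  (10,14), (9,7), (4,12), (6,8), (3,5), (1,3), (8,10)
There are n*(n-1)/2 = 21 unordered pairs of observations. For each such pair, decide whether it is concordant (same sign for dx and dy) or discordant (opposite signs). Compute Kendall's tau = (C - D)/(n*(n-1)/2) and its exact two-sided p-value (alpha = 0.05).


Step 1: Enumerate the 21 unordered pairs (i,j) with i<j and classify each by sign(x_j-x_i) * sign(y_j-y_i).
  (1,2):dx=-1,dy=-7->C; (1,3):dx=-6,dy=-2->C; (1,4):dx=-4,dy=-6->C; (1,5):dx=-7,dy=-9->C
  (1,6):dx=-9,dy=-11->C; (1,7):dx=-2,dy=-4->C; (2,3):dx=-5,dy=+5->D; (2,4):dx=-3,dy=+1->D
  (2,5):dx=-6,dy=-2->C; (2,6):dx=-8,dy=-4->C; (2,7):dx=-1,dy=+3->D; (3,4):dx=+2,dy=-4->D
  (3,5):dx=-1,dy=-7->C; (3,6):dx=-3,dy=-9->C; (3,7):dx=+4,dy=-2->D; (4,5):dx=-3,dy=-3->C
  (4,6):dx=-5,dy=-5->C; (4,7):dx=+2,dy=+2->C; (5,6):dx=-2,dy=-2->C; (5,7):dx=+5,dy=+5->C
  (6,7):dx=+7,dy=+7->C
Step 2: C = 16, D = 5, total pairs = 21.
Step 3: tau = (C - D)/(n(n-1)/2) = (16 - 5)/21 = 0.523810.
Step 4: Exact two-sided p-value (enumerate n! = 5040 permutations of y under H0): p = 0.136111.
Step 5: alpha = 0.05. fail to reject H0.

tau_b = 0.5238 (C=16, D=5), p = 0.136111, fail to reject H0.


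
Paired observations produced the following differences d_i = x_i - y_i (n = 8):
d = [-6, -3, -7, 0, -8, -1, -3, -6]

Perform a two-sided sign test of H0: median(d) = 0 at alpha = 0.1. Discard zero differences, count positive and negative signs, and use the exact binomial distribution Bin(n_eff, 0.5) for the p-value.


Step 1: Discard zero differences. Original n = 8; n_eff = number of nonzero differences = 7.
Nonzero differences (with sign): -6, -3, -7, -8, -1, -3, -6
Step 2: Count signs: positive = 0, negative = 7.
Step 3: Under H0: P(positive) = 0.5, so the number of positives S ~ Bin(7, 0.5).
Step 4: Two-sided exact p-value = sum of Bin(7,0.5) probabilities at or below the observed probability = 0.015625.
Step 5: alpha = 0.1. reject H0.

n_eff = 7, pos = 0, neg = 7, p = 0.015625, reject H0.


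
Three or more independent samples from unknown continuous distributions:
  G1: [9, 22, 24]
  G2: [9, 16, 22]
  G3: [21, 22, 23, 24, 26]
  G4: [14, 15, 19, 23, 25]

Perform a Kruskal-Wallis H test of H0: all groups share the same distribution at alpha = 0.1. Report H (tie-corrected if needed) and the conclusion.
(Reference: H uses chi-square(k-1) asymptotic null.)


Step 1: Combine all N = 16 observations and assign midranks.
sorted (value, group, rank): (9,G1,1.5), (9,G2,1.5), (14,G4,3), (15,G4,4), (16,G2,5), (19,G4,6), (21,G3,7), (22,G1,9), (22,G2,9), (22,G3,9), (23,G3,11.5), (23,G4,11.5), (24,G1,13.5), (24,G3,13.5), (25,G4,15), (26,G3,16)
Step 2: Sum ranks within each group.
R_1 = 24 (n_1 = 3)
R_2 = 15.5 (n_2 = 3)
R_3 = 57 (n_3 = 5)
R_4 = 39.5 (n_4 = 5)
Step 3: H = 12/(N(N+1)) * sum(R_i^2/n_i) - 3(N+1)
     = 12/(16*17) * (24^2/3 + 15.5^2/3 + 57^2/5 + 39.5^2/5) - 3*17
     = 0.044118 * 1233.93 - 51
     = 3.438235.
Step 4: Ties present; correction factor C = 1 - 42/(16^3 - 16) = 0.989706. Corrected H = 3.438235 / 0.989706 = 3.473997.
Step 5: Under H0, H ~ chi^2(3); p-value = 0.324150.
Step 6: alpha = 0.1. fail to reject H0.

H = 3.4740, df = 3, p = 0.324150, fail to reject H0.


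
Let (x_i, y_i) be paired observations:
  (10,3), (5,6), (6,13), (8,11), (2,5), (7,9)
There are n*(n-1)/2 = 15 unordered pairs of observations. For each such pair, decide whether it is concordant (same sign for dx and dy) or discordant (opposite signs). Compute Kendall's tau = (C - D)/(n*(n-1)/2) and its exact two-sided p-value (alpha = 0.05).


Step 1: Enumerate the 15 unordered pairs (i,j) with i<j and classify each by sign(x_j-x_i) * sign(y_j-y_i).
  (1,2):dx=-5,dy=+3->D; (1,3):dx=-4,dy=+10->D; (1,4):dx=-2,dy=+8->D; (1,5):dx=-8,dy=+2->D
  (1,6):dx=-3,dy=+6->D; (2,3):dx=+1,dy=+7->C; (2,4):dx=+3,dy=+5->C; (2,5):dx=-3,dy=-1->C
  (2,6):dx=+2,dy=+3->C; (3,4):dx=+2,dy=-2->D; (3,5):dx=-4,dy=-8->C; (3,6):dx=+1,dy=-4->D
  (4,5):dx=-6,dy=-6->C; (4,6):dx=-1,dy=-2->C; (5,6):dx=+5,dy=+4->C
Step 2: C = 8, D = 7, total pairs = 15.
Step 3: tau = (C - D)/(n(n-1)/2) = (8 - 7)/15 = 0.066667.
Step 4: Exact two-sided p-value (enumerate n! = 720 permutations of y under H0): p = 1.000000.
Step 5: alpha = 0.05. fail to reject H0.

tau_b = 0.0667 (C=8, D=7), p = 1.000000, fail to reject H0.


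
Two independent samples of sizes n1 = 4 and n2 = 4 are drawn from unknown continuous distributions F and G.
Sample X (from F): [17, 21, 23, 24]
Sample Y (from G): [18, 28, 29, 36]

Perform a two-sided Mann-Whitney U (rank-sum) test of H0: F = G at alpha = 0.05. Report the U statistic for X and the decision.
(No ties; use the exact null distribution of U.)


Step 1: Combine and sort all 8 observations; assign midranks.
sorted (value, group): (17,X), (18,Y), (21,X), (23,X), (24,X), (28,Y), (29,Y), (36,Y)
ranks: 17->1, 18->2, 21->3, 23->4, 24->5, 28->6, 29->7, 36->8
Step 2: Rank sum for X: R1 = 1 + 3 + 4 + 5 = 13.
Step 3: U_X = R1 - n1(n1+1)/2 = 13 - 4*5/2 = 13 - 10 = 3.
       U_Y = n1*n2 - U_X = 16 - 3 = 13.
Step 4: No ties, so the exact null distribution of U (based on enumerating the C(8,4) = 70 equally likely rank assignments) gives the two-sided p-value.
Step 5: p-value = 0.200000; compare to alpha = 0.05. fail to reject H0.

U_X = 3, p = 0.200000, fail to reject H0 at alpha = 0.05.


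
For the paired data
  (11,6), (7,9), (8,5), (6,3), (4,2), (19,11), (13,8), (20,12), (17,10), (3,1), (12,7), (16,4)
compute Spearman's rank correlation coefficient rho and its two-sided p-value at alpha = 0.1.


Step 1: Rank x and y separately (midranks; no ties here).
rank(x): 11->6, 7->4, 8->5, 6->3, 4->2, 19->11, 13->8, 20->12, 17->10, 3->1, 12->7, 16->9
rank(y): 6->6, 9->9, 5->5, 3->3, 2->2, 11->11, 8->8, 12->12, 10->10, 1->1, 7->7, 4->4
Step 2: d_i = R_x(i) - R_y(i); compute d_i^2.
  (6-6)^2=0, (4-9)^2=25, (5-5)^2=0, (3-3)^2=0, (2-2)^2=0, (11-11)^2=0, (8-8)^2=0, (12-12)^2=0, (10-10)^2=0, (1-1)^2=0, (7-7)^2=0, (9-4)^2=25
sum(d^2) = 50.
Step 3: rho = 1 - 6*50 / (12*(12^2 - 1)) = 1 - 300/1716 = 0.825175.
Step 4: Under H0, t = rho * sqrt((n-2)/(1-rho^2)) = 4.6195 ~ t(10).
Step 5: Two-sided p-value from the t-distribution with 10 df = 0.000951.
Step 6: alpha = 0.1. reject H0.

rho = 0.8252, p = 0.000951, reject H0 at alpha = 0.1.


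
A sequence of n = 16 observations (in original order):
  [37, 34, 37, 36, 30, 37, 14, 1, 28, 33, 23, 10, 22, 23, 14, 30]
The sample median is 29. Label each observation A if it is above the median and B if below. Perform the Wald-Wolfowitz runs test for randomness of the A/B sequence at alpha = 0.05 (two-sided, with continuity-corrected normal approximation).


Step 1: Compute median = 29; label A = above, B = below.
Labels in order: AAAAAABBBABBBBBA  (n_A = 8, n_B = 8)
Step 2: Count runs R = 5.
Step 3: Under H0 (random ordering), E[R] = 2*n_A*n_B/(n_A+n_B) + 1 = 2*8*8/16 + 1 = 9.0000.
        Var[R] = 2*n_A*n_B*(2*n_A*n_B - n_A - n_B) / ((n_A+n_B)^2 * (n_A+n_B-1)) = 14336/3840 = 3.7333.
        SD[R] = 1.9322.
Step 4: Continuity-corrected z = (R + 0.5 - E[R]) / SD[R] = (5 + 0.5 - 9.0000) / 1.9322 = -1.8114.
Step 5: Two-sided p-value via normal approximation = 2*(1 - Phi(|z|)) = 0.070076.
Step 6: alpha = 0.05. fail to reject H0.

R = 5, z = -1.8114, p = 0.070076, fail to reject H0.


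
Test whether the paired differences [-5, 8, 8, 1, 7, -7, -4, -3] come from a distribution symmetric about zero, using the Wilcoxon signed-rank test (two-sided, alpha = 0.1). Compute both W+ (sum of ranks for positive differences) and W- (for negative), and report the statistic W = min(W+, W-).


Step 1: Drop any zero differences (none here) and take |d_i|.
|d| = [5, 8, 8, 1, 7, 7, 4, 3]
Step 2: Midrank |d_i| (ties get averaged ranks).
ranks: |5|->4, |8|->7.5, |8|->7.5, |1|->1, |7|->5.5, |7|->5.5, |4|->3, |3|->2
Step 3: Attach original signs; sum ranks with positive sign and with negative sign.
W+ = 7.5 + 7.5 + 1 + 5.5 = 21.5
W- = 4 + 5.5 + 3 + 2 = 14.5
(Check: W+ + W- = 36 should equal n(n+1)/2 = 36.)
Step 4: Test statistic W = min(W+, W-) = 14.5.
Step 5: Ties in |d|, so use the tie-corrected normal approximation.
        E[W] = n(n+1)/4 = 8*9/4 = 18.
        Tie groups: |d|=7 (t=2), |d|=8 (t=2); sum(t^3 - t) = 12.
        Var[W] = n(n+1)(2n+1)/24 - sum(t^3-t)/48 = 1224/24 - 12/48 = 50.75.
        z = (W - E[W]) / sqrt(Var[W]) = (14.5 - 18) / 7.1239 = -0.4913.
        Two-sided p = 2*Phi(z) = 0.623212.
Step 6: alpha = 0.1. fail to reject H0.

W+ = 21.5, W- = 14.5, W = min = 14.5, p = 0.623212, fail to reject H0.


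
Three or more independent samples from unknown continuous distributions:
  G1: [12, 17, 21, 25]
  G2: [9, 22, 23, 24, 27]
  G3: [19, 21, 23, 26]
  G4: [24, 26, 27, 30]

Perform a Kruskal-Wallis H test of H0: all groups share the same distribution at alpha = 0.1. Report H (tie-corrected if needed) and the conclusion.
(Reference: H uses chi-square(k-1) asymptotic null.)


Step 1: Combine all N = 17 observations and assign midranks.
sorted (value, group, rank): (9,G2,1), (12,G1,2), (17,G1,3), (19,G3,4), (21,G1,5.5), (21,G3,5.5), (22,G2,7), (23,G2,8.5), (23,G3,8.5), (24,G2,10.5), (24,G4,10.5), (25,G1,12), (26,G3,13.5), (26,G4,13.5), (27,G2,15.5), (27,G4,15.5), (30,G4,17)
Step 2: Sum ranks within each group.
R_1 = 22.5 (n_1 = 4)
R_2 = 42.5 (n_2 = 5)
R_3 = 31.5 (n_3 = 4)
R_4 = 56.5 (n_4 = 4)
Step 3: H = 12/(N(N+1)) * sum(R_i^2/n_i) - 3(N+1)
     = 12/(17*18) * (22.5^2/4 + 42.5^2/5 + 31.5^2/4 + 56.5^2/4) - 3*18
     = 0.039216 * 1533.94 - 54
     = 6.154412.
Step 4: Ties present; correction factor C = 1 - 30/(17^3 - 17) = 0.993873. Corrected H = 6.154412 / 0.993873 = 6.192355.
Step 5: Under H0, H ~ chi^2(3); p-value = 0.102618.
Step 6: alpha = 0.1. fail to reject H0.

H = 6.1924, df = 3, p = 0.102618, fail to reject H0.


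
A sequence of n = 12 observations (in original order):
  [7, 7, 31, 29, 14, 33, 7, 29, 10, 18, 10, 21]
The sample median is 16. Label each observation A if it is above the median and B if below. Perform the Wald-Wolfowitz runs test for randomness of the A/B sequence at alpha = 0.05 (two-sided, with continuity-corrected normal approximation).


Step 1: Compute median = 16; label A = above, B = below.
Labels in order: BBAABABABABA  (n_A = 6, n_B = 6)
Step 2: Count runs R = 10.
Step 3: Under H0 (random ordering), E[R] = 2*n_A*n_B/(n_A+n_B) + 1 = 2*6*6/12 + 1 = 7.0000.
        Var[R] = 2*n_A*n_B*(2*n_A*n_B - n_A - n_B) / ((n_A+n_B)^2 * (n_A+n_B-1)) = 4320/1584 = 2.7273.
        SD[R] = 1.6514.
Step 4: Continuity-corrected z = (R - 0.5 - E[R]) / SD[R] = (10 - 0.5 - 7.0000) / 1.6514 = 1.5138.
Step 5: Two-sided p-value via normal approximation = 2*(1 - Phi(|z|)) = 0.130070.
Step 6: alpha = 0.05. fail to reject H0.

R = 10, z = 1.5138, p = 0.130070, fail to reject H0.


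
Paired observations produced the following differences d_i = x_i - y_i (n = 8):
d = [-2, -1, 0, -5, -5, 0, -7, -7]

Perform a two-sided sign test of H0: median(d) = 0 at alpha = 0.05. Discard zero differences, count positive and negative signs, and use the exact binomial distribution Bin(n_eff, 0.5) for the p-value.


Step 1: Discard zero differences. Original n = 8; n_eff = number of nonzero differences = 6.
Nonzero differences (with sign): -2, -1, -5, -5, -7, -7
Step 2: Count signs: positive = 0, negative = 6.
Step 3: Under H0: P(positive) = 0.5, so the number of positives S ~ Bin(6, 0.5).
Step 4: Two-sided exact p-value = sum of Bin(6,0.5) probabilities at or below the observed probability = 0.031250.
Step 5: alpha = 0.05. reject H0.

n_eff = 6, pos = 0, neg = 6, p = 0.031250, reject H0.


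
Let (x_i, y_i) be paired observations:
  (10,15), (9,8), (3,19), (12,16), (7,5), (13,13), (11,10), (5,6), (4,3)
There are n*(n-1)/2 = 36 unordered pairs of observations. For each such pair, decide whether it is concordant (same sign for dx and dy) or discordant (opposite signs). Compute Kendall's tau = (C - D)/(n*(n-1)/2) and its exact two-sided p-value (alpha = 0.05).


Step 1: Enumerate the 36 unordered pairs (i,j) with i<j and classify each by sign(x_j-x_i) * sign(y_j-y_i).
  (1,2):dx=-1,dy=-7->C; (1,3):dx=-7,dy=+4->D; (1,4):dx=+2,dy=+1->C; (1,5):dx=-3,dy=-10->C
  (1,6):dx=+3,dy=-2->D; (1,7):dx=+1,dy=-5->D; (1,8):dx=-5,dy=-9->C; (1,9):dx=-6,dy=-12->C
  (2,3):dx=-6,dy=+11->D; (2,4):dx=+3,dy=+8->C; (2,5):dx=-2,dy=-3->C; (2,6):dx=+4,dy=+5->C
  (2,7):dx=+2,dy=+2->C; (2,8):dx=-4,dy=-2->C; (2,9):dx=-5,dy=-5->C; (3,4):dx=+9,dy=-3->D
  (3,5):dx=+4,dy=-14->D; (3,6):dx=+10,dy=-6->D; (3,7):dx=+8,dy=-9->D; (3,8):dx=+2,dy=-13->D
  (3,9):dx=+1,dy=-16->D; (4,5):dx=-5,dy=-11->C; (4,6):dx=+1,dy=-3->D; (4,7):dx=-1,dy=-6->C
  (4,8):dx=-7,dy=-10->C; (4,9):dx=-8,dy=-13->C; (5,6):dx=+6,dy=+8->C; (5,7):dx=+4,dy=+5->C
  (5,8):dx=-2,dy=+1->D; (5,9):dx=-3,dy=-2->C; (6,7):dx=-2,dy=-3->C; (6,8):dx=-8,dy=-7->C
  (6,9):dx=-9,dy=-10->C; (7,8):dx=-6,dy=-4->C; (7,9):dx=-7,dy=-7->C; (8,9):dx=-1,dy=-3->C
Step 2: C = 24, D = 12, total pairs = 36.
Step 3: tau = (C - D)/(n(n-1)/2) = (24 - 12)/36 = 0.333333.
Step 4: Exact two-sided p-value (enumerate n! = 362880 permutations of y under H0): p = 0.259518.
Step 5: alpha = 0.05. fail to reject H0.

tau_b = 0.3333 (C=24, D=12), p = 0.259518, fail to reject H0.


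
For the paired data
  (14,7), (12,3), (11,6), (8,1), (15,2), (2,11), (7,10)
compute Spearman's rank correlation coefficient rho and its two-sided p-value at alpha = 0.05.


Step 1: Rank x and y separately (midranks; no ties here).
rank(x): 14->6, 12->5, 11->4, 8->3, 15->7, 2->1, 7->2
rank(y): 7->5, 3->3, 6->4, 1->1, 2->2, 11->7, 10->6
Step 2: d_i = R_x(i) - R_y(i); compute d_i^2.
  (6-5)^2=1, (5-3)^2=4, (4-4)^2=0, (3-1)^2=4, (7-2)^2=25, (1-7)^2=36, (2-6)^2=16
sum(d^2) = 86.
Step 3: rho = 1 - 6*86 / (7*(7^2 - 1)) = 1 - 516/336 = -0.535714.
Step 4: Under H0, t = rho * sqrt((n-2)/(1-rho^2)) = -1.4186 ~ t(5).
Step 5: Two-sided p-value from the t-distribution with 5 df = 0.215217.
Step 6: alpha = 0.05. fail to reject H0.

rho = -0.5357, p = 0.215217, fail to reject H0 at alpha = 0.05.


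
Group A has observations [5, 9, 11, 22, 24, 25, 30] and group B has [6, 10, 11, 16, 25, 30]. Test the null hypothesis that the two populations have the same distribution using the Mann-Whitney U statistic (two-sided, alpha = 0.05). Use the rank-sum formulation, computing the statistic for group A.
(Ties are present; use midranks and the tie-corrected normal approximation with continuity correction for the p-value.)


Step 1: Combine and sort all 13 observations; assign midranks.
sorted (value, group): (5,X), (6,Y), (9,X), (10,Y), (11,X), (11,Y), (16,Y), (22,X), (24,X), (25,X), (25,Y), (30,X), (30,Y)
ranks: 5->1, 6->2, 9->3, 10->4, 11->5.5, 11->5.5, 16->7, 22->8, 24->9, 25->10.5, 25->10.5, 30->12.5, 30->12.5
Step 2: Rank sum for X: R1 = 1 + 3 + 5.5 + 8 + 9 + 10.5 + 12.5 = 49.5.
Step 3: U_X = R1 - n1(n1+1)/2 = 49.5 - 7*8/2 = 49.5 - 28 = 21.5.
       U_Y = n1*n2 - U_X = 42 - 21.5 = 20.5.
Step 4: Ties are present, so use the tie-corrected normal approximation (with continuity correction) for the p-value.
Step 5: p-value = 1.000000; compare to alpha = 0.05. fail to reject H0.

U_X = 21.5, p = 1.000000, fail to reject H0 at alpha = 0.05.


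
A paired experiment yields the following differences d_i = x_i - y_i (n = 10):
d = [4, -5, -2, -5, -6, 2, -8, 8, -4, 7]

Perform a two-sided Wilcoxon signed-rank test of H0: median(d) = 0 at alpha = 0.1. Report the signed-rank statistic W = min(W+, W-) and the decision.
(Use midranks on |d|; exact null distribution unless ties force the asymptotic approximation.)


Step 1: Drop any zero differences (none here) and take |d_i|.
|d| = [4, 5, 2, 5, 6, 2, 8, 8, 4, 7]
Step 2: Midrank |d_i| (ties get averaged ranks).
ranks: |4|->3.5, |5|->5.5, |2|->1.5, |5|->5.5, |6|->7, |2|->1.5, |8|->9.5, |8|->9.5, |4|->3.5, |7|->8
Step 3: Attach original signs; sum ranks with positive sign and with negative sign.
W+ = 3.5 + 1.5 + 9.5 + 8 = 22.5
W- = 5.5 + 1.5 + 5.5 + 7 + 9.5 + 3.5 = 32.5
(Check: W+ + W- = 55 should equal n(n+1)/2 = 55.)
Step 4: Test statistic W = min(W+, W-) = 22.5.
Step 5: Ties in |d|, so use the tie-corrected normal approximation.
        E[W] = n(n+1)/4 = 10*11/4 = 27.5.
        Tie groups: |d|=2 (t=2), |d|=4 (t=2), |d|=5 (t=2), |d|=8 (t=2); sum(t^3 - t) = 24.
        Var[W] = n(n+1)(2n+1)/24 - sum(t^3-t)/48 = 2310/24 - 24/48 = 95.75.
        z = (W - E[W]) / sqrt(Var[W]) = (22.5 - 27.5) / 9.7852 = -0.5110.
        Two-sided p = 2*Phi(z) = 0.609368.
Step 6: alpha = 0.1. fail to reject H0.

W+ = 22.5, W- = 32.5, W = min = 22.5, p = 0.609368, fail to reject H0.


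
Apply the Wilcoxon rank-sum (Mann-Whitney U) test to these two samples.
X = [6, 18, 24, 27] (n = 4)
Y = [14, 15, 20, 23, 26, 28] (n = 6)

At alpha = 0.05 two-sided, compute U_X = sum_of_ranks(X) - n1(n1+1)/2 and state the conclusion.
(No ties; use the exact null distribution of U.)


Step 1: Combine and sort all 10 observations; assign midranks.
sorted (value, group): (6,X), (14,Y), (15,Y), (18,X), (20,Y), (23,Y), (24,X), (26,Y), (27,X), (28,Y)
ranks: 6->1, 14->2, 15->3, 18->4, 20->5, 23->6, 24->7, 26->8, 27->9, 28->10
Step 2: Rank sum for X: R1 = 1 + 4 + 7 + 9 = 21.
Step 3: U_X = R1 - n1(n1+1)/2 = 21 - 4*5/2 = 21 - 10 = 11.
       U_Y = n1*n2 - U_X = 24 - 11 = 13.
Step 4: No ties, so the exact null distribution of U (based on enumerating the C(10,4) = 210 equally likely rank assignments) gives the two-sided p-value.
Step 5: p-value = 0.914286; compare to alpha = 0.05. fail to reject H0.

U_X = 11, p = 0.914286, fail to reject H0 at alpha = 0.05.


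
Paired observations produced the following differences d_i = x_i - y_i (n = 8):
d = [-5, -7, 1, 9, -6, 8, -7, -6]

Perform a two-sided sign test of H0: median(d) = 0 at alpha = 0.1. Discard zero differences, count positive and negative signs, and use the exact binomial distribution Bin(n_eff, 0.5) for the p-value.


Step 1: Discard zero differences. Original n = 8; n_eff = number of nonzero differences = 8.
Nonzero differences (with sign): -5, -7, +1, +9, -6, +8, -7, -6
Step 2: Count signs: positive = 3, negative = 5.
Step 3: Under H0: P(positive) = 0.5, so the number of positives S ~ Bin(8, 0.5).
Step 4: Two-sided exact p-value = sum of Bin(8,0.5) probabilities at or below the observed probability = 0.726562.
Step 5: alpha = 0.1. fail to reject H0.

n_eff = 8, pos = 3, neg = 5, p = 0.726562, fail to reject H0.


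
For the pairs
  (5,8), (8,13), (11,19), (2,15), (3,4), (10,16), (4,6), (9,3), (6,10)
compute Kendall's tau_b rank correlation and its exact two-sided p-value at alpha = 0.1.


Step 1: Enumerate the 36 unordered pairs (i,j) with i<j and classify each by sign(x_j-x_i) * sign(y_j-y_i).
  (1,2):dx=+3,dy=+5->C; (1,3):dx=+6,dy=+11->C; (1,4):dx=-3,dy=+7->D; (1,5):dx=-2,dy=-4->C
  (1,6):dx=+5,dy=+8->C; (1,7):dx=-1,dy=-2->C; (1,8):dx=+4,dy=-5->D; (1,9):dx=+1,dy=+2->C
  (2,3):dx=+3,dy=+6->C; (2,4):dx=-6,dy=+2->D; (2,5):dx=-5,dy=-9->C; (2,6):dx=+2,dy=+3->C
  (2,7):dx=-4,dy=-7->C; (2,8):dx=+1,dy=-10->D; (2,9):dx=-2,dy=-3->C; (3,4):dx=-9,dy=-4->C
  (3,5):dx=-8,dy=-15->C; (3,6):dx=-1,dy=-3->C; (3,7):dx=-7,dy=-13->C; (3,8):dx=-2,dy=-16->C
  (3,9):dx=-5,dy=-9->C; (4,5):dx=+1,dy=-11->D; (4,6):dx=+8,dy=+1->C; (4,7):dx=+2,dy=-9->D
  (4,8):dx=+7,dy=-12->D; (4,9):dx=+4,dy=-5->D; (5,6):dx=+7,dy=+12->C; (5,7):dx=+1,dy=+2->C
  (5,8):dx=+6,dy=-1->D; (5,9):dx=+3,dy=+6->C; (6,7):dx=-6,dy=-10->C; (6,8):dx=-1,dy=-13->C
  (6,9):dx=-4,dy=-6->C; (7,8):dx=+5,dy=-3->D; (7,9):dx=+2,dy=+4->C; (8,9):dx=-3,dy=+7->D
Step 2: C = 25, D = 11, total pairs = 36.
Step 3: tau = (C - D)/(n(n-1)/2) = (25 - 11)/36 = 0.388889.
Step 4: Exact two-sided p-value (enumerate n! = 362880 permutations of y under H0): p = 0.180181.
Step 5: alpha = 0.1. fail to reject H0.

tau_b = 0.3889 (C=25, D=11), p = 0.180181, fail to reject H0.


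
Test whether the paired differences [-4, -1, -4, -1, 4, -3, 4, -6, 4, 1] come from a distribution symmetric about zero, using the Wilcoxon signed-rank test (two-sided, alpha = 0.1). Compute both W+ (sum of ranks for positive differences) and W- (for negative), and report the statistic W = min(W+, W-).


Step 1: Drop any zero differences (none here) and take |d_i|.
|d| = [4, 1, 4, 1, 4, 3, 4, 6, 4, 1]
Step 2: Midrank |d_i| (ties get averaged ranks).
ranks: |4|->7, |1|->2, |4|->7, |1|->2, |4|->7, |3|->4, |4|->7, |6|->10, |4|->7, |1|->2
Step 3: Attach original signs; sum ranks with positive sign and with negative sign.
W+ = 7 + 7 + 7 + 2 = 23
W- = 7 + 2 + 7 + 2 + 4 + 10 = 32
(Check: W+ + W- = 55 should equal n(n+1)/2 = 55.)
Step 4: Test statistic W = min(W+, W-) = 23.
Step 5: Ties in |d|, so use the tie-corrected normal approximation.
        E[W] = n(n+1)/4 = 10*11/4 = 27.5.
        Tie groups: |d|=1 (t=3), |d|=4 (t=5); sum(t^3 - t) = 144.
        Var[W] = n(n+1)(2n+1)/24 - sum(t^3-t)/48 = 2310/24 - 144/48 = 93.25.
        z = (W - E[W]) / sqrt(Var[W]) = (23 - 27.5) / 9.6566 = -0.4660.
        Two-sided p = 2*Phi(z) = 0.641214.
Step 6: alpha = 0.1. fail to reject H0.

W+ = 23, W- = 32, W = min = 23, p = 0.641214, fail to reject H0.


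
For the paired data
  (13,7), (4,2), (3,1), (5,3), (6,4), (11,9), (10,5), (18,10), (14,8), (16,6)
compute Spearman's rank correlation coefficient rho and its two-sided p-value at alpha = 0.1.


Step 1: Rank x and y separately (midranks; no ties here).
rank(x): 13->7, 4->2, 3->1, 5->3, 6->4, 11->6, 10->5, 18->10, 14->8, 16->9
rank(y): 7->7, 2->2, 1->1, 3->3, 4->4, 9->9, 5->5, 10->10, 8->8, 6->6
Step 2: d_i = R_x(i) - R_y(i); compute d_i^2.
  (7-7)^2=0, (2-2)^2=0, (1-1)^2=0, (3-3)^2=0, (4-4)^2=0, (6-9)^2=9, (5-5)^2=0, (10-10)^2=0, (8-8)^2=0, (9-6)^2=9
sum(d^2) = 18.
Step 3: rho = 1 - 6*18 / (10*(10^2 - 1)) = 1 - 108/990 = 0.890909.
Step 4: Under H0, t = rho * sqrt((n-2)/(1-rho^2)) = 5.5482 ~ t(8).
Step 5: Two-sided p-value from the t-distribution with 8 df = 0.000542.
Step 6: alpha = 0.1. reject H0.

rho = 0.8909, p = 0.000542, reject H0 at alpha = 0.1.


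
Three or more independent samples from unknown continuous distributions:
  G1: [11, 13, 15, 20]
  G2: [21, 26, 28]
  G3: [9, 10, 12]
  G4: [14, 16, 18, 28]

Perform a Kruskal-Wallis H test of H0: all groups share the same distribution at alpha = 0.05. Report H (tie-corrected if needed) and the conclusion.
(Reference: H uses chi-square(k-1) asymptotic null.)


Step 1: Combine all N = 14 observations and assign midranks.
sorted (value, group, rank): (9,G3,1), (10,G3,2), (11,G1,3), (12,G3,4), (13,G1,5), (14,G4,6), (15,G1,7), (16,G4,8), (18,G4,9), (20,G1,10), (21,G2,11), (26,G2,12), (28,G2,13.5), (28,G4,13.5)
Step 2: Sum ranks within each group.
R_1 = 25 (n_1 = 4)
R_2 = 36.5 (n_2 = 3)
R_3 = 7 (n_3 = 3)
R_4 = 36.5 (n_4 = 4)
Step 3: H = 12/(N(N+1)) * sum(R_i^2/n_i) - 3(N+1)
     = 12/(14*15) * (25^2/4 + 36.5^2/3 + 7^2/3 + 36.5^2/4) - 3*15
     = 0.057143 * 949.729 - 45
     = 9.270238.
Step 4: Ties present; correction factor C = 1 - 6/(14^3 - 14) = 0.997802. Corrected H = 9.270238 / 0.997802 = 9.290657.
Step 5: Under H0, H ~ chi^2(3); p-value = 0.025666.
Step 6: alpha = 0.05. reject H0.

H = 9.2907, df = 3, p = 0.025666, reject H0.


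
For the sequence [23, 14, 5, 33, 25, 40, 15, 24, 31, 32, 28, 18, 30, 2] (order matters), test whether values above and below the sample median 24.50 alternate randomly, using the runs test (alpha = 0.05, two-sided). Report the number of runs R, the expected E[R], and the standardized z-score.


Step 1: Compute median = 24.50; label A = above, B = below.
Labels in order: BBBAAABBAAABAB  (n_A = 7, n_B = 7)
Step 2: Count runs R = 7.
Step 3: Under H0 (random ordering), E[R] = 2*n_A*n_B/(n_A+n_B) + 1 = 2*7*7/14 + 1 = 8.0000.
        Var[R] = 2*n_A*n_B*(2*n_A*n_B - n_A - n_B) / ((n_A+n_B)^2 * (n_A+n_B-1)) = 8232/2548 = 3.2308.
        SD[R] = 1.7974.
Step 4: Continuity-corrected z = (R + 0.5 - E[R]) / SD[R] = (7 + 0.5 - 8.0000) / 1.7974 = -0.2782.
Step 5: Two-sided p-value via normal approximation = 2*(1 - Phi(|z|)) = 0.780879.
Step 6: alpha = 0.05. fail to reject H0.

R = 7, z = -0.2782, p = 0.780879, fail to reject H0.


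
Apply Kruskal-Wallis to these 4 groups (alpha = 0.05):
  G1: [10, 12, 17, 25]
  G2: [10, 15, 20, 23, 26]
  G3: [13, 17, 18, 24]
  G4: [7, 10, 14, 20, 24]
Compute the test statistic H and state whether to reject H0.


Step 1: Combine all N = 18 observations and assign midranks.
sorted (value, group, rank): (7,G4,1), (10,G1,3), (10,G2,3), (10,G4,3), (12,G1,5), (13,G3,6), (14,G4,7), (15,G2,8), (17,G1,9.5), (17,G3,9.5), (18,G3,11), (20,G2,12.5), (20,G4,12.5), (23,G2,14), (24,G3,15.5), (24,G4,15.5), (25,G1,17), (26,G2,18)
Step 2: Sum ranks within each group.
R_1 = 34.5 (n_1 = 4)
R_2 = 55.5 (n_2 = 5)
R_3 = 42 (n_3 = 4)
R_4 = 39 (n_4 = 5)
Step 3: H = 12/(N(N+1)) * sum(R_i^2/n_i) - 3(N+1)
     = 12/(18*19) * (34.5^2/4 + 55.5^2/5 + 42^2/4 + 39^2/5) - 3*19
     = 0.035088 * 1658.81 - 57
     = 1.203947.
Step 4: Ties present; correction factor C = 1 - 42/(18^3 - 18) = 0.992776. Corrected H = 1.203947 / 0.992776 = 1.212708.
Step 5: Under H0, H ~ chi^2(3); p-value = 0.749958.
Step 6: alpha = 0.05. fail to reject H0.

H = 1.2127, df = 3, p = 0.749958, fail to reject H0.


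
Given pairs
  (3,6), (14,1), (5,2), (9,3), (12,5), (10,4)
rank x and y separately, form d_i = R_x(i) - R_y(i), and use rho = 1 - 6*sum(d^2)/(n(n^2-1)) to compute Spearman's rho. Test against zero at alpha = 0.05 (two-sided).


Step 1: Rank x and y separately (midranks; no ties here).
rank(x): 3->1, 14->6, 5->2, 9->3, 12->5, 10->4
rank(y): 6->6, 1->1, 2->2, 3->3, 5->5, 4->4
Step 2: d_i = R_x(i) - R_y(i); compute d_i^2.
  (1-6)^2=25, (6-1)^2=25, (2-2)^2=0, (3-3)^2=0, (5-5)^2=0, (4-4)^2=0
sum(d^2) = 50.
Step 3: rho = 1 - 6*50 / (6*(6^2 - 1)) = 1 - 300/210 = -0.428571.
Step 4: Under H0, t = rho * sqrt((n-2)/(1-rho^2)) = -0.9487 ~ t(4).
Step 5: Two-sided p-value from the t-distribution with 4 df = 0.396501.
Step 6: alpha = 0.05. fail to reject H0.

rho = -0.4286, p = 0.396501, fail to reject H0 at alpha = 0.05.


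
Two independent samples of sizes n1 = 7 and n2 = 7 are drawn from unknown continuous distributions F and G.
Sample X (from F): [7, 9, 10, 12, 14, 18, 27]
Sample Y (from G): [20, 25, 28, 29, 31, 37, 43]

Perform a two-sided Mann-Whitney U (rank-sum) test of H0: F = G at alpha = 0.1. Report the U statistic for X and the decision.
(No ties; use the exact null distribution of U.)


Step 1: Combine and sort all 14 observations; assign midranks.
sorted (value, group): (7,X), (9,X), (10,X), (12,X), (14,X), (18,X), (20,Y), (25,Y), (27,X), (28,Y), (29,Y), (31,Y), (37,Y), (43,Y)
ranks: 7->1, 9->2, 10->3, 12->4, 14->5, 18->6, 20->7, 25->8, 27->9, 28->10, 29->11, 31->12, 37->13, 43->14
Step 2: Rank sum for X: R1 = 1 + 2 + 3 + 4 + 5 + 6 + 9 = 30.
Step 3: U_X = R1 - n1(n1+1)/2 = 30 - 7*8/2 = 30 - 28 = 2.
       U_Y = n1*n2 - U_X = 49 - 2 = 47.
Step 4: No ties, so the exact null distribution of U (based on enumerating the C(14,7) = 3432 equally likely rank assignments) gives the two-sided p-value.
Step 5: p-value = 0.002331; compare to alpha = 0.1. reject H0.

U_X = 2, p = 0.002331, reject H0 at alpha = 0.1.


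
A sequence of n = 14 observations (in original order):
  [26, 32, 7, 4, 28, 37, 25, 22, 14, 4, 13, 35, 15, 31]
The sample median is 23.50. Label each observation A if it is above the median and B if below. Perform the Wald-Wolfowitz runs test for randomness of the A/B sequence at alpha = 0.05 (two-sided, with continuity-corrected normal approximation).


Step 1: Compute median = 23.50; label A = above, B = below.
Labels in order: AABBAAABBBBABA  (n_A = 7, n_B = 7)
Step 2: Count runs R = 7.
Step 3: Under H0 (random ordering), E[R] = 2*n_A*n_B/(n_A+n_B) + 1 = 2*7*7/14 + 1 = 8.0000.
        Var[R] = 2*n_A*n_B*(2*n_A*n_B - n_A - n_B) / ((n_A+n_B)^2 * (n_A+n_B-1)) = 8232/2548 = 3.2308.
        SD[R] = 1.7974.
Step 4: Continuity-corrected z = (R + 0.5 - E[R]) / SD[R] = (7 + 0.5 - 8.0000) / 1.7974 = -0.2782.
Step 5: Two-sided p-value via normal approximation = 2*(1 - Phi(|z|)) = 0.780879.
Step 6: alpha = 0.05. fail to reject H0.

R = 7, z = -0.2782, p = 0.780879, fail to reject H0.
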